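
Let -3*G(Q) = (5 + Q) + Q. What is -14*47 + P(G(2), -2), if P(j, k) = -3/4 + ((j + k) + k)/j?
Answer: -7877/12 ≈ -656.42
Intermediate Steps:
G(Q) = -5/3 - 2*Q/3 (G(Q) = -((5 + Q) + Q)/3 = -(5 + 2*Q)/3 = -5/3 - 2*Q/3)
P(j, k) = -3/4 + (j + 2*k)/j (P(j, k) = -3*1/4 + (j + 2*k)/j = -3/4 + (j + 2*k)/j)
-14*47 + P(G(2), -2) = -14*47 + ((-5/3 - 2/3*2) + 8*(-2))/(4*(-5/3 - 2/3*2)) = -658 + ((-5/3 - 4/3) - 16)/(4*(-5/3 - 4/3)) = -658 + (1/4)*(-3 - 16)/(-3) = -658 + (1/4)*(-1/3)*(-19) = -658 + 19/12 = -7877/12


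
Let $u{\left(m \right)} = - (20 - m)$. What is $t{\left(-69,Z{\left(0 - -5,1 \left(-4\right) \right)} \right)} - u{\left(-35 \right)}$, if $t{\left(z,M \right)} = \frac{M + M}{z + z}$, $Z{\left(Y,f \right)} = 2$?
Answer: $\frac{3793}{69} \approx 54.971$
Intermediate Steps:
$t{\left(z,M \right)} = \frac{M}{z}$ ($t{\left(z,M \right)} = \frac{2 M}{2 z} = 2 M \frac{1}{2 z} = \frac{M}{z}$)
$u{\left(m \right)} = -20 + m$
$t{\left(-69,Z{\left(0 - -5,1 \left(-4\right) \right)} \right)} - u{\left(-35 \right)} = \frac{2}{-69} - \left(-20 - 35\right) = 2 \left(- \frac{1}{69}\right) - -55 = - \frac{2}{69} + 55 = \frac{3793}{69}$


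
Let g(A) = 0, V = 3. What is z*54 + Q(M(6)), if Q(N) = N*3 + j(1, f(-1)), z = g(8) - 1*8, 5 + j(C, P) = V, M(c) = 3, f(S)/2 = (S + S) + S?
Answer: -425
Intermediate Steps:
f(S) = 6*S (f(S) = 2*((S + S) + S) = 2*(2*S + S) = 2*(3*S) = 6*S)
j(C, P) = -2 (j(C, P) = -5 + 3 = -2)
z = -8 (z = 0 - 1*8 = 0 - 8 = -8)
Q(N) = -2 + 3*N (Q(N) = N*3 - 2 = 3*N - 2 = -2 + 3*N)
z*54 + Q(M(6)) = -8*54 + (-2 + 3*3) = -432 + (-2 + 9) = -432 + 7 = -425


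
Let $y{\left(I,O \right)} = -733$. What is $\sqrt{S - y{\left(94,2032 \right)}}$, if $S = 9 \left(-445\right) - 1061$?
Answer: $i \sqrt{4333} \approx 65.826 i$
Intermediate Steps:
$S = -5066$ ($S = -4005 - 1061 = -5066$)
$\sqrt{S - y{\left(94,2032 \right)}} = \sqrt{-5066 - -733} = \sqrt{-5066 + 733} = \sqrt{-4333} = i \sqrt{4333}$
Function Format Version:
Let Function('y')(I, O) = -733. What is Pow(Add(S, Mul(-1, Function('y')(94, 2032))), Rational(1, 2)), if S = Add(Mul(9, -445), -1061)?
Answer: Mul(I, Pow(4333, Rational(1, 2))) ≈ Mul(65.826, I)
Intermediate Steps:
S = -5066 (S = Add(-4005, -1061) = -5066)
Pow(Add(S, Mul(-1, Function('y')(94, 2032))), Rational(1, 2)) = Pow(Add(-5066, Mul(-1, -733)), Rational(1, 2)) = Pow(Add(-5066, 733), Rational(1, 2)) = Pow(-4333, Rational(1, 2)) = Mul(I, Pow(4333, Rational(1, 2)))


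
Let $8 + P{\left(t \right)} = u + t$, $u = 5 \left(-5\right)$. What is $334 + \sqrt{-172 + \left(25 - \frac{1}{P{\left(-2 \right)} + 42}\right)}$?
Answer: $334 + \frac{i \sqrt{7210}}{7} \approx 334.0 + 12.13 i$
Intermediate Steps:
$u = -25$
$P{\left(t \right)} = -33 + t$ ($P{\left(t \right)} = -8 + \left(-25 + t\right) = -33 + t$)
$334 + \sqrt{-172 + \left(25 - \frac{1}{P{\left(-2 \right)} + 42}\right)} = 334 + \sqrt{-172 + \left(25 - \frac{1}{\left(-33 - 2\right) + 42}\right)} = 334 + \sqrt{-172 + \left(25 - \frac{1}{-35 + 42}\right)} = 334 + \sqrt{-172 + \left(25 - \frac{1}{7}\right)} = 334 + \sqrt{-172 + \frac{174}{7}} = 334 + \sqrt{- \frac{1030}{7}} = 334 + \frac{i \sqrt{7210}}{7}$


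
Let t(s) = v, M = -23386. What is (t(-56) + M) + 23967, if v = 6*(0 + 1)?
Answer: 587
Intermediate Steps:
v = 6 (v = 6*1 = 6)
t(s) = 6
(t(-56) + M) + 23967 = (6 - 23386) + 23967 = -23380 + 23967 = 587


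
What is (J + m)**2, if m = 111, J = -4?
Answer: 11449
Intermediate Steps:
(J + m)**2 = (-4 + 111)**2 = 107**2 = 11449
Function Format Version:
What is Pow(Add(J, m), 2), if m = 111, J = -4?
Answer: 11449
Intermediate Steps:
Pow(Add(J, m), 2) = Pow(Add(-4, 111), 2) = Pow(107, 2) = 11449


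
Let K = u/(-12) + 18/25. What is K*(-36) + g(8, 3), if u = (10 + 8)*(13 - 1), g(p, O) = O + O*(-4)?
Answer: 15327/25 ≈ 613.08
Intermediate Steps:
g(p, O) = -3*O (g(p, O) = O - 4*O = -3*O)
u = 216 (u = 18*12 = 216)
K = -432/25 (K = 216/(-12) + 18/25 = 216*(-1/12) + 18*(1/25) = -18 + 18/25 = -432/25 ≈ -17.280)
K*(-36) + g(8, 3) = -432/25*(-36) - 3*3 = 15552/25 - 9 = 15327/25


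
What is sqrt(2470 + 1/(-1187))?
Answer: sqrt(3480152243)/1187 ≈ 49.699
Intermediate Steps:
sqrt(2470 + 1/(-1187)) = sqrt(2470 - 1/1187) = sqrt(2931889/1187) = sqrt(3480152243)/1187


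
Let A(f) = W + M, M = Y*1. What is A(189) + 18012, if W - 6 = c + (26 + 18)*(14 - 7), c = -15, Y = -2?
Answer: 18309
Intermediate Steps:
W = 299 (W = 6 + (-15 + (26 + 18)*(14 - 7)) = 6 + (-15 + 44*7) = 6 + (-15 + 308) = 6 + 293 = 299)
M = -2 (M = -2*1 = -2)
A(f) = 297 (A(f) = 299 - 2 = 297)
A(189) + 18012 = 297 + 18012 = 18309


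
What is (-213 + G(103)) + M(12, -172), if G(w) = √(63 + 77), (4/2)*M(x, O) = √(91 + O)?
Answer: -213 + 2*√35 + 9*I/2 ≈ -201.17 + 4.5*I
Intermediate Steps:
M(x, O) = √(91 + O)/2
G(w) = 2*√35 (G(w) = √140 = 2*√35)
(-213 + G(103)) + M(12, -172) = (-213 + 2*√35) + √(91 - 172)/2 = (-213 + 2*√35) + √(-81)/2 = (-213 + 2*√35) + (9*I)/2 = (-213 + 2*√35) + 9*I/2 = -213 + 2*√35 + 9*I/2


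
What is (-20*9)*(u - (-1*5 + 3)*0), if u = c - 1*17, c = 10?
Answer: 1260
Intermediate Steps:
u = -7 (u = 10 - 1*17 = 10 - 17 = -7)
(-20*9)*(u - (-1*5 + 3)*0) = (-20*9)*(-7 - (-1*5 + 3)*0) = -180*(-7 - (-5 + 3)*0) = -180*(-7 - (-2)*0) = -180*(-7 - 1*0) = -180*(-7 + 0) = -180*(-7) = 1260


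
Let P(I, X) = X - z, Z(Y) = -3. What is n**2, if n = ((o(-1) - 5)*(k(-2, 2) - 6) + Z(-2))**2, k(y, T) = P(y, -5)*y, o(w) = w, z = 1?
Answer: 2313441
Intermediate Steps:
P(I, X) = -1 + X (P(I, X) = X - 1*1 = X - 1 = -1 + X)
k(y, T) = -6*y (k(y, T) = (-1 - 5)*y = -6*y)
n = 1521 (n = ((-1 - 5)*(-6*(-2) - 6) - 3)**2 = (-6*(12 - 6) - 3)**2 = (-6*6 - 3)**2 = (-36 - 3)**2 = (-39)**2 = 1521)
n**2 = 1521**2 = 2313441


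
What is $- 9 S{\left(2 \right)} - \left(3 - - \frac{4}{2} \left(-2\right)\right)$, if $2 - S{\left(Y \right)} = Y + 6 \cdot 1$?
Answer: $55$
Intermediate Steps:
$S{\left(Y \right)} = -4 - Y$ ($S{\left(Y \right)} = 2 - \left(Y + 6 \cdot 1\right) = 2 - \left(Y + 6\right) = 2 - \left(6 + Y\right) = -4 - Y$)
$- 9 S{\left(2 \right)} - \left(3 - - \frac{4}{2} \left(-2\right)\right) = - 9 \left(-4 - 2\right) - \left(3 - - \frac{4}{2} \left(-2\right)\right) = \left(-9\right) \left(-6\right) - \left(3 - \left(-1\right) 2 \left(-2\right)\right) = 54 - -1 = 54 + \left(-3 + 4\right) = 54 + 1 = 55$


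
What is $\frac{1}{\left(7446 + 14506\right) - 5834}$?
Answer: $\frac{1}{16118} \approx 6.2042 \cdot 10^{-5}$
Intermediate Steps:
$\frac{1}{\left(7446 + 14506\right) - 5834} = \frac{1}{21952 - 5834} = \frac{1}{16118}$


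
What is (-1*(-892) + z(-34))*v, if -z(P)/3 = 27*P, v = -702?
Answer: -2559492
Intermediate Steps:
z(P) = -81*P
(-1*(-892) + z(-34))*v = (-1*(-892) - 81*(-34))*(-702) = (892 + 2754)*(-702) = 3646*(-702) = -2559492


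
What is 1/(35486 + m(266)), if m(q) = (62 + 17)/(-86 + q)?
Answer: 180/6387559 ≈ 2.8180e-5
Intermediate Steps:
m(q) = 79/(-86 + q)
1/(35486 + m(266)) = 1/(35486 + 79/(-86 + 266)) = 1/(35486 + 79/180) = 1/(6387559/180) = 180/6387559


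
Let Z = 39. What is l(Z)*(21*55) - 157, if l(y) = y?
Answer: 44888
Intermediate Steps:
l(Z)*(21*55) - 157 = 39*(21*55) - 157 = 39*1155 - 157 = 45045 - 157 = 44888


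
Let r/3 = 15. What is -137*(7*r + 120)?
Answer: -59595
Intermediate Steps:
r = 45 (r = 3*15 = 45)
-137*(7*r + 120) = -137*(7*45 + 120) = -137*(315 + 120) = -137*435 = -59595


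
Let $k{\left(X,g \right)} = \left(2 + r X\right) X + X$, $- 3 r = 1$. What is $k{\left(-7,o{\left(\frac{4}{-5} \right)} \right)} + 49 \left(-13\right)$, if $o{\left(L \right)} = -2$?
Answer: $- \frac{2023}{3} \approx -674.33$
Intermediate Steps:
$r = - \frac{1}{3}$ ($r = \left(- \frac{1}{3}\right) 1 = - \frac{1}{3} \approx -0.33333$)
$k{\left(X,g \right)} = X + X \left(2 - \frac{X}{3}\right)$ ($k{\left(X,g \right)} = \left(2 - \frac{X}{3}\right) X + X = X \left(2 - \frac{X}{3}\right) + X = X + X \left(2 - \frac{X}{3}\right)$)
$k{\left(-7,o{\left(\frac{4}{-5} \right)} \right)} + 49 \left(-13\right) = \frac{1}{3} \left(-7\right) \left(9 - -7\right) + 49 \left(-13\right) = \frac{1}{3} \left(-7\right) \left(9 + 7\right) - 637 = \frac{1}{3} \left(-7\right) 16 - 637 = - \frac{112}{3} - 637 = - \frac{2023}{3}$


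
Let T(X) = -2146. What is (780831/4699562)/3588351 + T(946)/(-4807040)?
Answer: 401557787231/899396160120640 ≈ 0.00044647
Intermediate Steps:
(780831/4699562)/3588351 + T(946)/(-4807040) = (780831/4699562)/3588351 - 2146/(-4807040) = (780831*(1/4699562))*(1/3588351) - 2146*(-1/4807040) = (780831/4699562)*(1/3588351) + 1/2240 = 260277/5621226000754 + 1/2240 = 401557787231/899396160120640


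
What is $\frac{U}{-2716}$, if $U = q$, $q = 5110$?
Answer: $- \frac{365}{194} \approx -1.8814$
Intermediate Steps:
$U = 5110$
$\frac{U}{-2716} = \frac{5110}{-2716} = 5110 \left(- \frac{1}{2716}\right) = - \frac{365}{194}$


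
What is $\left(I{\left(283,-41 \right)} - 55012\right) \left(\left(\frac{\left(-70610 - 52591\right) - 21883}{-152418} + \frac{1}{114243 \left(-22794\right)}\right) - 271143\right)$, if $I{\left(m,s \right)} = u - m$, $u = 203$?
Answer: $\frac{8667936297740259833074}{580270242909} \approx 1.4938 \cdot 10^{10}$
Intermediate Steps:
$I{\left(m,s \right)} = 203 - m$
$\left(I{\left(283,-41 \right)} - 55012\right) \left(\left(\frac{\left(-70610 - 52591\right) - 21883}{-152418} + \frac{1}{114243 \left(-22794\right)}\right) - 271143\right) = \left(\left(203 - 283\right) - 55012\right) \left(\left(\frac{\left(-70610 - 52591\right) - 21883}{-152418} + \frac{1}{114243 \left(-22794\right)}\right) - 271143\right) = \left(\left(203 - 283\right) - 55012\right) \left(\left(\left(-123201 - 21883\right) \left(- \frac{1}{152418}\right) + \frac{1}{114243} \left(- \frac{1}{22794}\right)\right) - 271143\right) = \left(-80 - 55012\right) \left(\left(\left(-145084\right) \left(- \frac{1}{152418}\right) - \frac{1}{2604054942}\right) - 271143\right) = - 55092 \left(\left(\frac{3818}{4011} - \frac{1}{2604054942}\right) - 271143\right) = - 55092 \left(\frac{3314093921515}{3481621457454} - 271143\right) = \left(-55092\right) \left(- \frac{944013972744528407}{3481621457454}\right) = \frac{8667936297740259833074}{580270242909}$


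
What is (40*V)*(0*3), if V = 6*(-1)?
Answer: 0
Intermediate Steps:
V = -6
(40*V)*(0*3) = (40*(-6))*(0*3) = -240*0 = 0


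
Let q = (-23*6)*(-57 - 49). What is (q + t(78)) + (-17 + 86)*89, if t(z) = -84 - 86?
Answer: 20599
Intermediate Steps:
t(z) = -170
q = 14628 (q = -138*(-106) = 14628)
(q + t(78)) + (-17 + 86)*89 = (14628 - 170) + (-17 + 86)*89 = 14458 + 69*89 = 14458 + 6141 = 20599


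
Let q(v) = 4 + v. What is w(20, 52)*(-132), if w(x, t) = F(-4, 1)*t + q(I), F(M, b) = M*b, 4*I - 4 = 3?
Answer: 26697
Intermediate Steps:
I = 7/4 (I = 1 + (1/4)*3 = 1 + 3/4 = 7/4 ≈ 1.7500)
w(x, t) = 23/4 - 4*t (w(x, t) = (-4*1)*t + (4 + 7/4) = -4*t + 23/4 = 23/4 - 4*t)
w(20, 52)*(-132) = (23/4 - 4*52)*(-132) = (23/4 - 208)*(-132) = -809/4*(-132) = 26697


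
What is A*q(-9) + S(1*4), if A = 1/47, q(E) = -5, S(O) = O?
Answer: 183/47 ≈ 3.8936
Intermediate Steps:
A = 1/47 ≈ 0.021277
A*q(-9) + S(1*4) = (1/47)*(-5) + 1*4 = -5/47 + 4 = 183/47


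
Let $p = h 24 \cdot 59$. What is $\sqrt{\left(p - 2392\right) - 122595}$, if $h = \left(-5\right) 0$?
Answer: $i \sqrt{124987} \approx 353.54 i$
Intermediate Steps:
$h = 0$
$p = 0$ ($p = 0 \cdot 24 \cdot 59 = 0 \cdot 59 = 0$)
$\sqrt{\left(p - 2392\right) - 122595} = \sqrt{\left(0 - 2392\right) - 122595} = \sqrt{-2392 - 122595} = \sqrt{-124987} = i \sqrt{124987}$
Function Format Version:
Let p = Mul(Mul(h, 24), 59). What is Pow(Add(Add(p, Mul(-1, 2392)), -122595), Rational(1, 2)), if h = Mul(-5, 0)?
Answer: Mul(I, Pow(124987, Rational(1, 2))) ≈ Mul(353.54, I)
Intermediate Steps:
h = 0
p = 0 (p = Mul(Mul(0, 24), 59) = Mul(0, 59) = 0)
Pow(Add(Add(p, Mul(-1, 2392)), -122595), Rational(1, 2)) = Pow(Add(Add(0, Mul(-1, 2392)), -122595), Rational(1, 2)) = Pow(Add(Add(0, -2392), -122595), Rational(1, 2)) = Pow(Add(-2392, -122595), Rational(1, 2)) = Pow(-124987, Rational(1, 2)) = Mul(I, Pow(124987, Rational(1, 2)))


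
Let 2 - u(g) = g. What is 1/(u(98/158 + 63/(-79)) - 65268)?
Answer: -79/5156000 ≈ -1.5322e-5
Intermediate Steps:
u(g) = 2 - g
1/(u(98/158 + 63/(-79)) - 65268) = 1/((2 - (98/158 + 63/(-79))) - 65268) = 1/((2 - (98*(1/158) + 63*(-1/79))) - 65268) = 1/((2 - (49/79 - 63/79)) - 65268) = 1/((2 - 1*(-14/79)) - 65268) = 1/((2 + 14/79) - 65268) = 1/(172/79 - 65268) = 1/(-5156000/79) = -79/5156000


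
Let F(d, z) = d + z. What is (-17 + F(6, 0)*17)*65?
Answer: 5525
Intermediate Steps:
(-17 + F(6, 0)*17)*65 = (-17 + (6 + 0)*17)*65 = (-17 + 6*17)*65 = (-17 + 102)*65 = 85*65 = 5525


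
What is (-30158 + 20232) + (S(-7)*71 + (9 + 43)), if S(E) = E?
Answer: -10371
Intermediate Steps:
(-30158 + 20232) + (S(-7)*71 + (9 + 43)) = (-30158 + 20232) + (-7*71 + (9 + 43)) = -9926 + (-497 + 52) = -9926 - 445 = -10371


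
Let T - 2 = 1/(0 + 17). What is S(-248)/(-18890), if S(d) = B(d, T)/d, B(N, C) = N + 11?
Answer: -237/4684720 ≈ -5.0590e-5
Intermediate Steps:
T = 35/17 (T = 2 + 1/(0 + 17) = 2 + 1/17 = 35/17 ≈ 2.0588)
B(N, C) = 11 + N
S(d) = (11 + d)/d
S(-248)/(-18890) = ((11 - 248)/(-248))/(-18890) = -1/248*(-237)*(-1/18890) = (237/248)*(-1/18890) = -237/4684720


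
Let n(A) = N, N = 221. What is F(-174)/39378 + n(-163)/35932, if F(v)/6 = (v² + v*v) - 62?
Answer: 167305931/18140132 ≈ 9.2230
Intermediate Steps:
F(v) = -372 + 12*v² (F(v) = 6*((v² + v*v) - 62) = 6*((v² + v²) - 62) = 6*(2*v² - 62) = 6*(-62 + 2*v²) = -372 + 12*v²)
n(A) = 221
F(-174)/39378 + n(-163)/35932 = (-372 + 12*(-174)²)/39378 + 221/35932 = (-372 + 12*30276)*(1/39378) + 221*(1/35932) = (-372 + 363312)*(1/39378) + 17/2764 = 362940*(1/39378) + 17/2764 = 60490/6563 + 17/2764 = 167305931/18140132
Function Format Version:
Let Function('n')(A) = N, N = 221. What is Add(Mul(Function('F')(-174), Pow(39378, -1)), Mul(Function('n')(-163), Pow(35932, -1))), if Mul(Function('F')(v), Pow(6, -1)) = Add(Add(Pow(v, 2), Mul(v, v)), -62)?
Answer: Rational(167305931, 18140132) ≈ 9.2230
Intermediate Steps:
Function('F')(v) = Add(-372, Mul(12, Pow(v, 2))) (Function('F')(v) = Mul(6, Add(Add(Pow(v, 2), Mul(v, v)), -62)) = Mul(6, Add(Add(Pow(v, 2), Pow(v, 2)), -62)) = Mul(6, Add(Mul(2, Pow(v, 2)), -62)) = Mul(6, Add(-62, Mul(2, Pow(v, 2)))) = Add(-372, Mul(12, Pow(v, 2))))
Function('n')(A) = 221
Add(Mul(Function('F')(-174), Pow(39378, -1)), Mul(Function('n')(-163), Pow(35932, -1))) = Add(Mul(Add(-372, Mul(12, Pow(-174, 2))), Pow(39378, -1)), Mul(221, Pow(35932, -1))) = Add(Mul(Add(-372, Mul(12, 30276)), Rational(1, 39378)), Mul(221, Rational(1, 35932))) = Add(Mul(Add(-372, 363312), Rational(1, 39378)), Rational(17, 2764)) = Add(Mul(362940, Rational(1, 39378)), Rational(17, 2764)) = Add(Rational(60490, 6563), Rational(17, 2764)) = Rational(167305931, 18140132)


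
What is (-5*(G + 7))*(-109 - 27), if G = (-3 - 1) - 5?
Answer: -1360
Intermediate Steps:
G = -9 (G = -4 - 5 = -9)
(-5*(G + 7))*(-109 - 27) = (-5*(-9 + 7))*(-109 - 27) = -5*(-2)*(-136) = 10*(-136) = -1360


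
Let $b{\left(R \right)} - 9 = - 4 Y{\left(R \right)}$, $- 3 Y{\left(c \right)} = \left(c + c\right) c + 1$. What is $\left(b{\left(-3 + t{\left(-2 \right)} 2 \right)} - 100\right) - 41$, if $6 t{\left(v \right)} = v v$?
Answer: $- \frac{3328}{27} \approx -123.26$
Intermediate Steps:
$t{\left(v \right)} = \frac{v^{2}}{6}$ ($t{\left(v \right)} = \frac{v v}{6} = \frac{v^{2}}{6}$)
$Y{\left(c \right)} = - \frac{1}{3} - \frac{2 c^{2}}{3}$ ($Y{\left(c \right)} = - \frac{\left(c + c\right) c + 1}{3} = - \frac{2 c c + 1}{3} = - \frac{2 c^{2} + 1}{3} = - \frac{1 + 2 c^{2}}{3} = - \frac{1}{3} - \frac{2 c^{2}}{3}$)
$b{\left(R \right)} = \frac{31}{3} + \frac{8 R^{2}}{3}$ ($b{\left(R \right)} = 9 - 4 \left(- \frac{1}{3} - \frac{2 R^{2}}{3}\right) = 9 + \left(\frac{4}{3} + \frac{8 R^{2}}{3}\right) = \frac{31}{3} + \frac{8 R^{2}}{3}$)
$\left(b{\left(-3 + t{\left(-2 \right)} 2 \right)} - 100\right) - 41 = \left(\left(\frac{31}{3} + \frac{8 \left(-3 + \frac{\left(-2\right)^{2}}{6} \cdot 2\right)^{2}}{3}\right) - 100\right) - 41 = \left(\left(\frac{31}{3} + \frac{8 \left(-3 + \frac{1}{6} \cdot 4 \cdot 2\right)^{2}}{3}\right) - 100\right) - 41 = \left(\left(\frac{31}{3} + \frac{8 \left(-3 + \frac{2}{3} \cdot 2\right)^{2}}{3}\right) - 100\right) - 41 = \left(\left(\frac{31}{3} + \frac{8 \left(-3 + \frac{4}{3}\right)^{2}}{3}\right) - 100\right) - 41 = \left(\left(\frac{31}{3} + \frac{8 \left(- \frac{5}{3}\right)^{2}}{3}\right) - 100\right) - 41 = \left(\left(\frac{31}{3} + \frac{8}{3} \cdot \frac{25}{9}\right) - 100\right) - 41 = \left(\left(\frac{31}{3} + \frac{200}{27}\right) - 100\right) - 41 = \left(\frac{479}{27} - 100\right) - 41 = - \frac{2221}{27} - 41 = - \frac{3328}{27}$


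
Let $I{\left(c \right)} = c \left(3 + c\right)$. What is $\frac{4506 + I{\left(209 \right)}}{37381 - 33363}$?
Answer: $\frac{24407}{2009} \approx 12.149$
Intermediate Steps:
$\frac{4506 + I{\left(209 \right)}}{37381 - 33363} = \frac{4506 + 209 \left(3 + 209\right)}{37381 - 33363} = \frac{4506 + 209 \cdot 212}{4018} = \left(4506 + 44308\right) \frac{1}{4018} = 48814 \cdot \frac{1}{4018} = \frac{24407}{2009}$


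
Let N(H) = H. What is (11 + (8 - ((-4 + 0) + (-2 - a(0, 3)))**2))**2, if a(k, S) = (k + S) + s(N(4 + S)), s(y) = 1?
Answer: 6561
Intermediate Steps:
a(k, S) = 1 + S + k (a(k, S) = (k + S) + 1 = (S + k) + 1 = 1 + S + k)
(11 + (8 - ((-4 + 0) + (-2 - a(0, 3)))**2))**2 = (11 + (8 - ((-4 + 0) + (-2 - (1 + 3 + 0)))**2))**2 = (11 + (8 - (-4 + (-2 - 1*4))**2))**2 = (11 + (8 - (-4 + (-2 - 4))**2))**2 = (11 + (8 - (-4 - 6)**2))**2 = (11 + (8 - 1*(-10)**2))**2 = (11 + (8 - 1*100))**2 = (11 + (8 - 100))**2 = (11 - 92)**2 = (-81)**2 = 6561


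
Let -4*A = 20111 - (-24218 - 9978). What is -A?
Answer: 54307/4 ≈ 13577.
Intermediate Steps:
A = -54307/4 (A = -(20111 - (-24218 - 9978))/4 = -(20111 - 1*(-34196))/4 = -(20111 + 34196)/4 = -¼*54307 = -54307/4 ≈ -13577.)
-A = -1*(-54307/4) = 54307/4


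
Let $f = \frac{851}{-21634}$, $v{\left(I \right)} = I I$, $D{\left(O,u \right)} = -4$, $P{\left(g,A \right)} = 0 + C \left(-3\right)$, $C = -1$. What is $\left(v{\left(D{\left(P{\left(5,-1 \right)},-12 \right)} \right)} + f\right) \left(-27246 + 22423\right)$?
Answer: $- \frac{1665348139}{21634} \approx -76978.0$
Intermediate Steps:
$P{\left(g,A \right)} = 3$ ($P{\left(g,A \right)} = 0 - -3 = 0 + 3 = 3$)
$v{\left(I \right)} = I^{2}$
$f = - \frac{851}{21634}$ ($f = 851 \left(- \frac{1}{21634}\right) = - \frac{851}{21634} \approx -0.039336$)
$\left(v{\left(D{\left(P{\left(5,-1 \right)},-12 \right)} \right)} + f\right) \left(-27246 + 22423\right) = \left(\left(-4\right)^{2} - \frac{851}{21634}\right) \left(-27246 + 22423\right) = \left(16 - \frac{851}{21634}\right) \left(-4823\right) = \frac{345293}{21634} \left(-4823\right) = - \frac{1665348139}{21634}$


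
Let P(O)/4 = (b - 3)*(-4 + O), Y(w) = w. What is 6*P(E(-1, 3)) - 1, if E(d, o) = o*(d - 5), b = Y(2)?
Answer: 527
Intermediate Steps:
b = 2
E(d, o) = o*(-5 + d)
P(O) = 16 - 4*O (P(O) = 4*((2 - 3)*(-4 + O)) = 4*(-(-4 + O)) = 4*(4 - O) = 16 - 4*O)
6*P(E(-1, 3)) - 1 = 6*(16 - 12*(-5 - 1)) - 1 = 6*(16 - 12*(-6)) - 1 = 6*(16 - 4*(-18)) - 1 = 6*(16 + 72) - 1 = 6*88 - 1 = 528 - 1 = 527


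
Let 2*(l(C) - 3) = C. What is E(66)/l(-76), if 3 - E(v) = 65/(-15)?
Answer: -22/105 ≈ -0.20952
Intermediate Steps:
l(C) = 3 + C/2
E(v) = 22/3 (E(v) = 3 - 65/(-15) = 3 - 65*(-1)/15 = 3 - 1*(-13/3) = 3 + 13/3 = 22/3)
E(66)/l(-76) = 22/(3*(3 + (½)*(-76))) = 22/(3*(3 - 38)) = (22/3)/(-35) = (22/3)*(-1/35) = -22/105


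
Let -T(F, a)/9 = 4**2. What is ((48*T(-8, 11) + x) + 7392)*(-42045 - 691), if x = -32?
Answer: -19145728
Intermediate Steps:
T(F, a) = -144 (T(F, a) = -9*4**2 = -9*16 = -144)
((48*T(-8, 11) + x) + 7392)*(-42045 - 691) = ((48*(-144) - 32) + 7392)*(-42045 - 691) = ((-6912 - 32) + 7392)*(-42736) = (-6944 + 7392)*(-42736) = 448*(-42736) = -19145728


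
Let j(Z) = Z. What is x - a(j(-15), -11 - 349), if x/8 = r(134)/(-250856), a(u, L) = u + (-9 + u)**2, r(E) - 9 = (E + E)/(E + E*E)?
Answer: -2374823612/4233195 ≈ -561.00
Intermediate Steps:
r(E) = 9 + 2*E/(E + E**2) (r(E) = 9 + (E + E)/(E + E*E) = 9 + (2*E)/(E + E**2) = 9 + 2*E/(E + E**2))
x = -1217/4233195 (x = 8*(((11 + 9*134)/(1 + 134))/(-250856)) = 8*(((11 + 1206)/135)*(-1/250856)) = 8*(((1/135)*1217)*(-1/250856)) = 8*((1217/135)*(-1/250856)) = 8*(-1217/33865560) = -1217/4233195 ≈ -0.00028749)
x - a(j(-15), -11 - 349) = -1217/4233195 - (-15 + (-9 - 15)**2) = -1217/4233195 - (-15 + (-24)**2) = -1217/4233195 - (-15 + 576) = -1217/4233195 - 1*561 = -1217/4233195 - 561 = -2374823612/4233195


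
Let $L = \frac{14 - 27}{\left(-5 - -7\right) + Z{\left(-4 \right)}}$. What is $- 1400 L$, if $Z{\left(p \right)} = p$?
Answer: $-9100$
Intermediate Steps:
$L = \frac{13}{2}$ ($L = \frac{14 - 27}{\left(-5 - -7\right) - 4} = - \frac{13}{\left(-5 + 7\right) - 4} = - \frac{13}{2 - 4} = - \frac{13}{-2} = \left(-13\right) \left(- \frac{1}{2}\right) = \frac{13}{2} \approx 6.5$)
$- 1400 L = \left(-1400\right) \frac{13}{2} = -9100$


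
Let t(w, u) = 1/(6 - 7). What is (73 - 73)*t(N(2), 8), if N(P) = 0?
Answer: 0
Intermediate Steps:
t(w, u) = -1 (t(w, u) = 1/(-1) = -1)
(73 - 73)*t(N(2), 8) = (73 - 73)*(-1) = 0*(-1) = 0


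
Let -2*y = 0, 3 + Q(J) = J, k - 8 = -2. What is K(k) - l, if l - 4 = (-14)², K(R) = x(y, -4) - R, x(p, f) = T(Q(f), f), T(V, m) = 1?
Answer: -205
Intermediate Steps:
k = 6 (k = 8 - 2 = 6)
Q(J) = -3 + J
y = 0 (y = -½*0 = 0)
x(p, f) = 1
K(R) = 1 - R
l = 200 (l = 4 + (-14)² = 4 + 196 = 200)
K(k) - l = (1 - 1*6) - 1*200 = (1 - 6) - 200 = -5 - 200 = -205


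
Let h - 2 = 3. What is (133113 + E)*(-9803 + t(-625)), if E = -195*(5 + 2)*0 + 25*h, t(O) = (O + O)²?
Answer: 206878242886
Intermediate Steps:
h = 5 (h = 2 + 3 = 5)
t(O) = 4*O² (t(O) = (2*O)² = 4*O²)
E = 125 (E = -195*(5 + 2)*0 + 25*5 = -1365*0 + 125 = -195*0 + 125 = 0 + 125 = 125)
(133113 + E)*(-9803 + t(-625)) = (133113 + 125)*(-9803 + 4*(-625)²) = 133238*(-9803 + 4*390625) = 133238*(-9803 + 1562500) = 133238*1552697 = 206878242886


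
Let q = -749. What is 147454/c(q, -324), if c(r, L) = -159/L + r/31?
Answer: -493675992/79249 ≈ -6229.4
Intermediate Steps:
c(r, L) = -159/L + r/31 (c(r, L) = -159/L + r*(1/31) = -159/L + r/31)
147454/c(q, -324) = 147454/(-159/(-324) + (1/31)*(-749)) = 147454/(-159*(-1/324) - 749/31) = 147454/(53/108 - 749/31) = 147454/(-79249/3348) = 147454*(-3348/79249) = -493675992/79249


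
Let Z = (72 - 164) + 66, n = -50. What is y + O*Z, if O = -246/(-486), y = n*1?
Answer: -5116/81 ≈ -63.161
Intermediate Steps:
y = -50 (y = -50*1 = -50)
Z = -26 (Z = -92 + 66 = -26)
O = 41/81 (O = -246*(-1/486) = 41/81 ≈ 0.50617)
y + O*Z = -50 + (41/81)*(-26) = -50 - 1066/81 = -5116/81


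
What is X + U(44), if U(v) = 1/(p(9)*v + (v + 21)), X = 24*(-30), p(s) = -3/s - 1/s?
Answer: -294471/409 ≈ -719.98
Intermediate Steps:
p(s) = -4/s
X = -720
U(v) = 1/(21 + 5*v/9) (U(v) = 1/((-4/9)*v + (v + 21)) = 1/((-4*1/9)*v + (21 + v)) = 1/(-4*v/9 + (21 + v)) = 1/(21 + 5*v/9))
X + U(44) = -720 + 9/(189 + 5*44) = -720 + 9/(189 + 220) = -720 + 9/409 = -294471/409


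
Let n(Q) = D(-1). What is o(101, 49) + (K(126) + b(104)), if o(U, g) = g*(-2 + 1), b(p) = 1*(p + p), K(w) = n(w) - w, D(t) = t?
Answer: 32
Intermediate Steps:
n(Q) = -1
K(w) = -1 - w
b(p) = 2*p (b(p) = 1*(2*p) = 2*p)
o(U, g) = -g (o(U, g) = g*(-1) = -g)
o(101, 49) + (K(126) + b(104)) = -1*49 + ((-1 - 1*126) + 2*104) = -49 + ((-1 - 126) + 208) = -49 + (-127 + 208) = -49 + 81 = 32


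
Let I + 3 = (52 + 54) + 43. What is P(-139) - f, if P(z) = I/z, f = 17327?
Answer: -2408599/139 ≈ -17328.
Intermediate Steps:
I = 146 (I = -3 + ((52 + 54) + 43) = -3 + (106 + 43) = -3 + 149 = 146)
P(z) = 146/z
P(-139) - f = 146/(-139) - 1*17327 = 146*(-1/139) - 17327 = -146/139 - 17327 = -2408599/139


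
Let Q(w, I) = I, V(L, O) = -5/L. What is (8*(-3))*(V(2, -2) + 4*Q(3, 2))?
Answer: -132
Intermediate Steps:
(8*(-3))*(V(2, -2) + 4*Q(3, 2)) = (8*(-3))*(-5/2 + 4*2) = -24*(-5*1/2 + 8) = -24*(-5/2 + 8) = -24*11/2 = -132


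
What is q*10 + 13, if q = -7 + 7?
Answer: 13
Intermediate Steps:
q = 0
q*10 + 13 = 0*10 + 13 = 0 + 13 = 13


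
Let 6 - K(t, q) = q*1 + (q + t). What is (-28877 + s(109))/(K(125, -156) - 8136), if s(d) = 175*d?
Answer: 58/47 ≈ 1.2340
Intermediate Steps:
K(t, q) = 6 - t - 2*q (K(t, q) = 6 - (q*1 + (q + t)) = 6 - (q + (q + t)) = 6 - (t + 2*q) = 6 + (-t - 2*q) = 6 - t - 2*q)
(-28877 + s(109))/(K(125, -156) - 8136) = (-28877 + 175*109)/((6 - 1*125 - 2*(-156)) - 8136) = (-28877 + 19075)/((6 - 125 + 312) - 8136) = -9802/(193 - 8136) = -9802/(-7943) = -9802*(-1/7943) = 58/47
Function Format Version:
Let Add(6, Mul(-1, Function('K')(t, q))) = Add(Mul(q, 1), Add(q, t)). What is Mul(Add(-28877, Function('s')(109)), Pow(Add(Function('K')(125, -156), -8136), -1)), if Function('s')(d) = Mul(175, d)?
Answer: Rational(58, 47) ≈ 1.2340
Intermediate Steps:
Function('K')(t, q) = Add(6, Mul(-1, t), Mul(-2, q)) (Function('K')(t, q) = Add(6, Mul(-1, Add(Mul(q, 1), Add(q, t)))) = Add(6, Mul(-1, Add(q, Add(q, t)))) = Add(6, Mul(-1, Add(t, Mul(2, q)))) = Add(6, Add(Mul(-1, t), Mul(-2, q))) = Add(6, Mul(-1, t), Mul(-2, q)))
Mul(Add(-28877, Function('s')(109)), Pow(Add(Function('K')(125, -156), -8136), -1)) = Mul(Add(-28877, Mul(175, 109)), Pow(Add(Add(6, Mul(-1, 125), Mul(-2, -156)), -8136), -1)) = Mul(Add(-28877, 19075), Pow(Add(Add(6, -125, 312), -8136), -1)) = Mul(-9802, Pow(Add(193, -8136), -1)) = Mul(-9802, Pow(-7943, -1)) = Mul(-9802, Rational(-1, 7943)) = Rational(58, 47)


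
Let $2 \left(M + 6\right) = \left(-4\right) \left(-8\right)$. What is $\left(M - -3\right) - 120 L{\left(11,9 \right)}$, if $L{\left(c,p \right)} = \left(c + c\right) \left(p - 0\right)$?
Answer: $-23747$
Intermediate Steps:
$M = 10$ ($M = -6 + \frac{\left(-4\right) \left(-8\right)}{2} = -6 + \frac{1}{2} \cdot 32 = -6 + 16 = 10$)
$L{\left(c,p \right)} = 2 c p$ ($L{\left(c,p \right)} = 2 c \left(p + \left(-4 + 4\right)\right) = 2 c \left(p + 0\right) = 2 c p$)
$\left(M - -3\right) - 120 L{\left(11,9 \right)} = \left(10 - -3\right) - 120 \cdot 2 \cdot 11 \cdot 9 = \left(10 + 3\right) - 23760 = 13 - 23760 = -23747$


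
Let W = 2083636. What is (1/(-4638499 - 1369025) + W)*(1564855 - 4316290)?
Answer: -11480356371775374135/2002508 ≈ -5.7330e+12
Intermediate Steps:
(1/(-4638499 - 1369025) + W)*(1564855 - 4316290) = (1/(-4638499 - 1369025) + 2083636)*(1564855 - 4316290) = (1/(-6007524) + 2083636)*(-2751435) = (-1/6007524 + 2083636)*(-2751435) = (12517493277263/6007524)*(-2751435) = -11480356371775374135/2002508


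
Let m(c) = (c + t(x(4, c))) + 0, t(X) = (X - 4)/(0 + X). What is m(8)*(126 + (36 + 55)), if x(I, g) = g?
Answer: 3689/2 ≈ 1844.5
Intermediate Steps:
t(X) = (-4 + X)/X
m(c) = c + (-4 + c)/c (m(c) = (c + (-4 + c)/c) + 0 = c + (-4 + c)/c)
m(8)*(126 + (36 + 55)) = (1 + 8 - 4/8)*(126 + (36 + 55)) = (1 + 8 - 4*⅛)*(126 + 91) = (1 + 8 - ½)*217 = (17/2)*217 = 3689/2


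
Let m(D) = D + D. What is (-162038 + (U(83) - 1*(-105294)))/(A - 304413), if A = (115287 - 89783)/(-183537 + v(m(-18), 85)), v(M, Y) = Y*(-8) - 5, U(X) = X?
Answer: 5219101371/28039798595 ≈ 0.18613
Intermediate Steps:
m(D) = 2*D
v(M, Y) = -5 - 8*Y (v(M, Y) = -8*Y - 5 = -5 - 8*Y)
A = -12752/92111 (A = (115287 - 89783)/(-183537 + (-5 - 8*85)) = 25504/(-183537 + (-5 - 680)) = 25504/(-183537 - 685) = 25504/(-184222) = 25504*(-1/184222) = -12752/92111 ≈ -0.13844)
(-162038 + (U(83) - 1*(-105294)))/(A - 304413) = (-162038 + (83 - 1*(-105294)))/(-12752/92111 - 304413) = (-162038 + (83 + 105294))/(-28039798595/92111) = (-162038 + 105377)*(-92111/28039798595) = -56661*(-92111/28039798595) = 5219101371/28039798595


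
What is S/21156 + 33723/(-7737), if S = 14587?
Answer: -200194723/54561324 ≈ -3.6692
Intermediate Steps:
S/21156 + 33723/(-7737) = 14587/21156 + 33723/(-7737) = 14587*(1/21156) + 33723*(-1/7737) = 14587/21156 - 11241/2579 = -200194723/54561324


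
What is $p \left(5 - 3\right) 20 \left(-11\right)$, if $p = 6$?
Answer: $-2640$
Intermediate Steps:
$p \left(5 - 3\right) 20 \left(-11\right) = 6 \left(5 - 3\right) 20 \left(-11\right) = 6 \cdot 2 \cdot 20 \left(-11\right) = 12 \cdot 20 \left(-11\right) = 240 \left(-11\right) = -2640$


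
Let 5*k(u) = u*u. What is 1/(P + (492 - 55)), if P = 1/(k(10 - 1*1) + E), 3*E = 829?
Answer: 4388/1917571 ≈ 0.0022883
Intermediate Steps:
k(u) = u²/5 (k(u) = (u*u)/5 = u²/5)
E = 829/3 (E = (⅓)*829 = 829/3 ≈ 276.33)
P = 15/4388 (P = 1/((10 - 1*1)²/5 + 829/3) = 1/((10 - 1)²/5 + 829/3) = 1/((⅕)*9² + 829/3) = 1/((⅕)*81 + 829/3) = 1/(81/5 + 829/3) = 1/(4388/15) = 15/4388 ≈ 0.0034184)
1/(P + (492 - 55)) = 1/(15/4388 + (492 - 55)) = 1/(15/4388 + 437) = 1/(1917571/4388) = 4388/1917571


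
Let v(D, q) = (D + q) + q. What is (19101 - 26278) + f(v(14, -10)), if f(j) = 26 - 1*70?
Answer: -7221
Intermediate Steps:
v(D, q) = D + 2*q
f(j) = -44 (f(j) = 26 - 70 = -44)
(19101 - 26278) + f(v(14, -10)) = (19101 - 26278) - 44 = -7177 - 44 = -7221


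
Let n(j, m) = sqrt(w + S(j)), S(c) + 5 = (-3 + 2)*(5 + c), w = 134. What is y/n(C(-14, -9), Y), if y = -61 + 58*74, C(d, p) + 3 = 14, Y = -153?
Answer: 4231*sqrt(113)/113 ≈ 398.02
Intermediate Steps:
C(d, p) = 11 (C(d, p) = -3 + 14 = 11)
S(c) = -10 - c (S(c) = -5 + (-3 + 2)*(5 + c) = -5 - (5 + c) = -5 + (-5 - c) = -10 - c)
n(j, m) = sqrt(124 - j) (n(j, m) = sqrt(134 + (-10 - j)) = sqrt(124 - j))
y = 4231 (y = -61 + 4292 = 4231)
y/n(C(-14, -9), Y) = 4231/(sqrt(124 - 1*11)) = 4231/(sqrt(124 - 11)) = 4231/(sqrt(113)) = 4231*(sqrt(113)/113) = 4231*sqrt(113)/113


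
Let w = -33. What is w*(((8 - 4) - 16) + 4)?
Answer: 264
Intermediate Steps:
w*(((8 - 4) - 16) + 4) = -33*(((8 - 4) - 16) + 4) = -33*((4 - 16) + 4) = -33*(-12 + 4) = -33*(-8) = 264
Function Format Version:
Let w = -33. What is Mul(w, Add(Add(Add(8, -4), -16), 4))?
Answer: 264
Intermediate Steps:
Mul(w, Add(Add(Add(8, -4), -16), 4)) = Mul(-33, Add(Add(Add(8, -4), -16), 4)) = Mul(-33, Add(Add(4, -16), 4)) = Mul(-33, Add(-12, 4)) = Mul(-33, -8) = 264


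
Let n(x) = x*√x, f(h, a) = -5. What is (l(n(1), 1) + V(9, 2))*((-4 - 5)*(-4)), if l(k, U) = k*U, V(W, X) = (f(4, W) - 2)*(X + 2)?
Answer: -972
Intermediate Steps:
n(x) = x^(3/2)
V(W, X) = -14 - 7*X (V(W, X) = (-5 - 2)*(X + 2) = -7*(2 + X) = -14 - 7*X)
l(k, U) = U*k
(l(n(1), 1) + V(9, 2))*((-4 - 5)*(-4)) = (1*1^(3/2) + (-14 - 7*2))*((-4 - 5)*(-4)) = (1*1 + (-14 - 14))*(-9*(-4)) = (1 - 28)*36 = -27*36 = -972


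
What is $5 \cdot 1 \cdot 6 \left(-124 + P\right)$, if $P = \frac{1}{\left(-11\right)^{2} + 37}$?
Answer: $- \frac{293865}{79} \approx -3719.8$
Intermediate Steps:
$P = \frac{1}{158}$ ($P = \frac{1}{121 + 37} = \frac{1}{158} \approx 0.0063291$)
$5 \cdot 1 \cdot 6 \left(-124 + P\right) = 5 \cdot 1 \cdot 6 \left(-124 + \frac{1}{158}\right) = 5 \cdot 6 \left(- \frac{19591}{158}\right) = 30 \left(- \frac{19591}{158}\right) = - \frac{293865}{79}$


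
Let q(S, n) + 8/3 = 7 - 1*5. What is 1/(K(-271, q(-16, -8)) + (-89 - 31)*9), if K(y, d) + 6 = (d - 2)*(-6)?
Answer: -1/1070 ≈ -0.00093458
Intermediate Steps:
q(S, n) = -⅔ (q(S, n) = -8/3 + (7 - 1*5) = -8/3 + (7 - 5) = -8/3 + 2 = -⅔)
K(y, d) = 6 - 6*d (K(y, d) = -6 + (d - 2)*(-6) = -6 + (-2 + d)*(-6) = -6 + (12 - 6*d) = 6 - 6*d)
1/(K(-271, q(-16, -8)) + (-89 - 31)*9) = 1/((6 - 6*(-⅔)) + (-89 - 31)*9) = 1/((6 + 4) - 120*9) = 1/(10 - 1080) = 1/(-1070) = -1/1070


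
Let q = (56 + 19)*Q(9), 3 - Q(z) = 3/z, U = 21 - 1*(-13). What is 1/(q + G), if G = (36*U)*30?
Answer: 1/36920 ≈ 2.7086e-5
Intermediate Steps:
U = 34 (U = 21 + 13 = 34)
Q(z) = 3 - 3/z
G = 36720 (G = (36*34)*30 = 1224*30 = 36720)
q = 200 (q = (56 + 19)*(3 - 3/9) = 75*(3 - 3*⅑) = 75*(3 - ⅓) = 75*(8/3) = 200)
1/(q + G) = 1/(200 + 36720) = 1/36920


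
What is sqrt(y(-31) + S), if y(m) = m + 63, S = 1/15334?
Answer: 3*sqrt(836025014)/15334 ≈ 5.6569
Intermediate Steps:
S = 1/15334 ≈ 6.5215e-5
y(m) = 63 + m
sqrt(y(-31) + S) = sqrt((63 - 31) + 1/15334) = sqrt(32 + 1/15334) = sqrt(490689/15334) = 3*sqrt(836025014)/15334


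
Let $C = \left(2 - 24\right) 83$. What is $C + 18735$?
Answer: $16909$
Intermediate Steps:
$C = -1826$ ($C = \left(-22\right) 83 = -1826$)
$C + 18735 = -1826 + 18735 = 16909$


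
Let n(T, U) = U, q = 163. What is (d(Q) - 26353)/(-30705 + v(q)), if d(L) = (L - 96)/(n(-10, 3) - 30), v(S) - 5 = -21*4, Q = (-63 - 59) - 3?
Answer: 355655/415584 ≈ 0.85580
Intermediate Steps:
Q = -125 (Q = -122 - 3 = -125)
v(S) = -79 (v(S) = 5 - 21*4 = 5 - 84 = -79)
d(L) = 32/9 - L/27 (d(L) = (L - 96)/(3 - 30) = (-96 + L)/(-27) = (-96 + L)*(-1/27) = 32/9 - L/27)
(d(Q) - 26353)/(-30705 + v(q)) = ((32/9 - 1/27*(-125)) - 26353)/(-30705 - 79) = ((32/9 + 125/27) - 26353)/(-30784) = (221/27 - 26353)*(-1/30784) = -711310/27*(-1/30784) = 355655/415584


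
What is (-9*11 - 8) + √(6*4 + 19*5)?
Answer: -107 + √119 ≈ -96.091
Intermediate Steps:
(-9*11 - 8) + √(6*4 + 19*5) = (-99 - 8) + √(24 + 95) = -107 + √119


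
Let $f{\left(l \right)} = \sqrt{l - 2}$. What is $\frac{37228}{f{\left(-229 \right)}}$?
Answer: $- \frac{37228 i \sqrt{231}}{231} \approx - 2449.4 i$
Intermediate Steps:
$f{\left(l \right)} = \sqrt{-2 + l}$
$\frac{37228}{f{\left(-229 \right)}} = \frac{37228}{\sqrt{-2 - 229}} = \frac{37228}{\sqrt{-231}} = \frac{37228}{i \sqrt{231}} = 37228 \left(- \frac{i \sqrt{231}}{231}\right) = - \frac{37228 i \sqrt{231}}{231}$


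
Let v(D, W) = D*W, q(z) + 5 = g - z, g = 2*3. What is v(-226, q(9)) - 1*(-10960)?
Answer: 12768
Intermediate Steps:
g = 6
q(z) = 1 - z (q(z) = -5 + (6 - z) = 1 - z)
v(-226, q(9)) - 1*(-10960) = -226*(1 - 1*9) - 1*(-10960) = -226*(1 - 9) + 10960 = -226*(-8) + 10960 = 1808 + 10960 = 12768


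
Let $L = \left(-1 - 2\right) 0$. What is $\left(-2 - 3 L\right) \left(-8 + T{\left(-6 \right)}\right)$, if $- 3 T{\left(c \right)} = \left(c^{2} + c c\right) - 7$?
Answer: $\frac{178}{3} \approx 59.333$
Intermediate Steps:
$T{\left(c \right)} = \frac{7}{3} - \frac{2 c^{2}}{3}$ ($T{\left(c \right)} = - \frac{\left(c^{2} + c c\right) - 7}{3} = - \frac{\left(c^{2} + c^{2}\right) - 7}{3} = - \frac{2 c^{2} - 7}{3} = - \frac{-7 + 2 c^{2}}{3} = \frac{7}{3} - \frac{2 c^{2}}{3}$)
$L = 0$ ($L = \left(-3\right) 0 = 0$)
$\left(-2 - 3 L\right) \left(-8 + T{\left(-6 \right)}\right) = \left(-2 - 0\right) \left(-8 + \left(\frac{7}{3} - \frac{2 \left(-6\right)^{2}}{3}\right)\right) = \left(-2 + 0\right) \left(-8 + \left(\frac{7}{3} - 24\right)\right) = - 2 \left(-8 + \left(\frac{7}{3} - 24\right)\right) = - 2 \left(-8 - \frac{65}{3}\right) = \left(-2\right) \left(- \frac{89}{3}\right) = \frac{178}{3}$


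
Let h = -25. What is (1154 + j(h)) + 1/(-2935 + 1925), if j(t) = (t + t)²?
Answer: 3690539/1010 ≈ 3654.0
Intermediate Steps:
j(t) = 4*t² (j(t) = (2*t)² = 4*t²)
(1154 + j(h)) + 1/(-2935 + 1925) = (1154 + 4*(-25)²) + 1/(-2935 + 1925) = (1154 + 4*625) + 1/(-1010) = (1154 + 2500) - 1/1010 = 3654 - 1/1010 = 3690539/1010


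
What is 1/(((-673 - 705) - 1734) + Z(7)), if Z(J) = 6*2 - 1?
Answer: -1/3101 ≈ -0.00032248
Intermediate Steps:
Z(J) = 11 (Z(J) = 12 - 1 = 11)
1/(((-673 - 705) - 1734) + Z(7)) = 1/(((-673 - 705) - 1734) + 11) = 1/((-1378 - 1734) + 11) = 1/(-3112 + 11) = 1/(-3101) = -1/3101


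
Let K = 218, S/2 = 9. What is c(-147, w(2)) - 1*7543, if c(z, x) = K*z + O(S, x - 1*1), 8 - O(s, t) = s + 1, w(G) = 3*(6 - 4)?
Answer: -39600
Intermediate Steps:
S = 18 (S = 2*9 = 18)
w(G) = 6 (w(G) = 3*2 = 6)
O(s, t) = 7 - s (O(s, t) = 8 - (s + 1) = 8 - (1 + s) = 8 + (-1 - s) = 7 - s)
c(z, x) = -11 + 218*z (c(z, x) = 218*z + (7 - 1*18) = 218*z + (7 - 18) = 218*z - 11 = -11 + 218*z)
c(-147, w(2)) - 1*7543 = (-11 + 218*(-147)) - 1*7543 = (-11 - 32046) - 7543 = -32057 - 7543 = -39600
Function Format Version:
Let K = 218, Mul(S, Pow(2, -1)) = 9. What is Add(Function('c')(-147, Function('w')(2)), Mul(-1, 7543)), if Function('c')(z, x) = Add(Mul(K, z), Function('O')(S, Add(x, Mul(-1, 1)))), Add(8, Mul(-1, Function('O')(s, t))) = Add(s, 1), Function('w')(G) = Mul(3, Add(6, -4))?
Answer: -39600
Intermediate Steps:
S = 18 (S = Mul(2, 9) = 18)
Function('w')(G) = 6 (Function('w')(G) = Mul(3, 2) = 6)
Function('O')(s, t) = Add(7, Mul(-1, s)) (Function('O')(s, t) = Add(8, Mul(-1, Add(s, 1))) = Add(8, Mul(-1, Add(1, s))) = Add(8, Add(-1, Mul(-1, s))) = Add(7, Mul(-1, s)))
Function('c')(z, x) = Add(-11, Mul(218, z)) (Function('c')(z, x) = Add(Mul(218, z), Add(7, Mul(-1, 18))) = Add(Mul(218, z), Add(7, -18)) = Add(Mul(218, z), -11) = Add(-11, Mul(218, z)))
Add(Function('c')(-147, Function('w')(2)), Mul(-1, 7543)) = Add(Add(-11, Mul(218, -147)), Mul(-1, 7543)) = Add(Add(-11, -32046), -7543) = Add(-32057, -7543) = -39600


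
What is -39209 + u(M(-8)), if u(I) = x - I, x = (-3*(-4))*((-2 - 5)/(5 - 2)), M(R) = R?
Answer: -39229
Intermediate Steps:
x = -28 (x = 12*(-7/3) = -28)
u(I) = -28 - I
-39209 + u(M(-8)) = -39209 + (-28 - 1*(-8)) = -39209 + (-28 + 8) = -39209 - 20 = -39229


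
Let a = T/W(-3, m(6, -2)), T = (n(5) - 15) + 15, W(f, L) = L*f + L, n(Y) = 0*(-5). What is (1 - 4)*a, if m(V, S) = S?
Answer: 0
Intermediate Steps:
n(Y) = 0
W(f, L) = L + L*f
T = 0 (T = (0 - 15) + 15 = -15 + 15 = 0)
a = 0 (a = 0/((-2*(1 - 3))) = 0/((-2*(-2))) = 0/4 = 0*(¼) = 0)
(1 - 4)*a = (1 - 4)*0 = -3*0 = 0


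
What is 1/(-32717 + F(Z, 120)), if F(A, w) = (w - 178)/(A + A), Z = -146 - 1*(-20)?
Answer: -126/4122313 ≈ -3.0565e-5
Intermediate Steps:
Z = -126 (Z = -146 + 20 = -126)
F(A, w) = (-178 + w)/(2*A) (F(A, w) = (-178 + w)/((2*A)) = (-178 + w)*(1/(2*A)) = (-178 + w)/(2*A))
1/(-32717 + F(Z, 120)) = 1/(-32717 + (1/2)*(-178 + 120)/(-126)) = 1/(-32717 + (1/2)*(-1/126)*(-58)) = 1/(-32717 + 29/126) = 1/(-4122313/126) = -126/4122313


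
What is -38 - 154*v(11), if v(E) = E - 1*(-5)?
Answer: -2502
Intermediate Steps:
v(E) = 5 + E (v(E) = E + 5 = 5 + E)
-38 - 154*v(11) = -38 - 154*(5 + 11) = -38 - 154*16 = -38 - 2464 = -2502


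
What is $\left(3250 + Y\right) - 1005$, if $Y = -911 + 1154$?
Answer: $2488$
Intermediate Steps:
$Y = 243$
$\left(3250 + Y\right) - 1005 = \left(3250 + 243\right) - 1005 = 3493 - 1005 = 2488$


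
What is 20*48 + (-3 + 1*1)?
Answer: 958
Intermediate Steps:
20*48 + (-3 + 1*1) = 960 + (-3 + 1) = 960 - 2 = 958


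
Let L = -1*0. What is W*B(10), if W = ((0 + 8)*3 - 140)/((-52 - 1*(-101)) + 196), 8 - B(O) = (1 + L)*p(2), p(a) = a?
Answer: -696/245 ≈ -2.8408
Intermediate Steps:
L = 0
B(O) = 6 (B(O) = 8 - (1 + 0)*2 = 8 - 2 = 6)
W = -116/245 (W = (8*3 - 140)/((-52 + 101) + 196) = (24 - 140)/(49 + 196) = -116/245 ≈ -0.47347)
W*B(10) = -116/245*6 = -696/245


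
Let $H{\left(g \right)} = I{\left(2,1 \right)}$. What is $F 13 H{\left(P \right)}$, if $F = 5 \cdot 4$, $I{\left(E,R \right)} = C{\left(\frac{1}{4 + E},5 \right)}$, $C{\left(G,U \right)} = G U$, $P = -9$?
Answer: $\frac{650}{3} \approx 216.67$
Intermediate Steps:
$I{\left(E,R \right)} = \frac{5}{4 + E}$ ($I{\left(E,R \right)} = \frac{1}{4 + E} 5 = \frac{5}{4 + E}$)
$H{\left(g \right)} = \frac{5}{6}$ ($H{\left(g \right)} = \frac{5}{4 + 2} = \frac{5}{6}$)
$F = 20$
$F 13 H{\left(P \right)} = 20 \cdot 13 \cdot \frac{5}{6} = 260 \cdot \frac{5}{6} = \frac{650}{3}$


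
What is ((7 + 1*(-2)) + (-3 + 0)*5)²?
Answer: 100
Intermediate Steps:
((7 + 1*(-2)) + (-3 + 0)*5)² = ((7 - 2) - 3*5)² = (5 - 15)² = (-10)² = 100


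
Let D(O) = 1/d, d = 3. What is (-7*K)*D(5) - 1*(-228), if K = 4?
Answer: 656/3 ≈ 218.67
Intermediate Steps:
D(O) = 1/3
(-7*K)*D(5) - 1*(-228) = -7*4*(1/3) - 1*(-228) = -28*1/3 + 228 = -28/3 + 228 = 656/3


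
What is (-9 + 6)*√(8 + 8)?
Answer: -12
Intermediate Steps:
(-9 + 6)*√(8 + 8) = -3*√16 = -3*4 = -12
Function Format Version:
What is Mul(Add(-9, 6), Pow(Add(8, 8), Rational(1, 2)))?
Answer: -12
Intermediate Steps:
Mul(Add(-9, 6), Pow(Add(8, 8), Rational(1, 2))) = Mul(-3, Pow(16, Rational(1, 2))) = Mul(-3, 4) = -12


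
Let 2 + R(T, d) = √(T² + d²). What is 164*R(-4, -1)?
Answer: -328 + 164*√17 ≈ 348.19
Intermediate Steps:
R(T, d) = -2 + √(T² + d²)
164*R(-4, -1) = 164*(-2 + √((-4)² + (-1)²)) = 164*(-2 + √(16 + 1)) = 164*(-2 + √17) = -328 + 164*√17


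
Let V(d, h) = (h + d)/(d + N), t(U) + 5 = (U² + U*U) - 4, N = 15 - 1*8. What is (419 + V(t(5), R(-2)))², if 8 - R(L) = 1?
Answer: 176400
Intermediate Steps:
R(L) = 7 (R(L) = 8 - 1*1 = 8 - 1 = 7)
N = 7 (N = 15 - 8 = 7)
t(U) = -9 + 2*U² (t(U) = -5 + ((U² + U*U) - 4) = -5 + ((U² + U²) - 4) = -5 + (2*U² - 4) = -5 + (-4 + 2*U²) = -9 + 2*U²)
V(d, h) = (d + h)/(7 + d) (V(d, h) = (h + d)/(d + 7) = (d + h)/(7 + d))
(419 + V(t(5), R(-2)))² = (419 + ((-9 + 2*5²) + 7)/(7 + (-9 + 2*5²)))² = (419 + ((-9 + 2*25) + 7)/(7 + (-9 + 2*25)))² = (419 + ((-9 + 50) + 7)/(7 + (-9 + 50)))² = (419 + (41 + 7)/(7 + 41))² = (419 + 48/48)² = (419 + (1/48)*48)² = (419 + 1)² = 420² = 176400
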